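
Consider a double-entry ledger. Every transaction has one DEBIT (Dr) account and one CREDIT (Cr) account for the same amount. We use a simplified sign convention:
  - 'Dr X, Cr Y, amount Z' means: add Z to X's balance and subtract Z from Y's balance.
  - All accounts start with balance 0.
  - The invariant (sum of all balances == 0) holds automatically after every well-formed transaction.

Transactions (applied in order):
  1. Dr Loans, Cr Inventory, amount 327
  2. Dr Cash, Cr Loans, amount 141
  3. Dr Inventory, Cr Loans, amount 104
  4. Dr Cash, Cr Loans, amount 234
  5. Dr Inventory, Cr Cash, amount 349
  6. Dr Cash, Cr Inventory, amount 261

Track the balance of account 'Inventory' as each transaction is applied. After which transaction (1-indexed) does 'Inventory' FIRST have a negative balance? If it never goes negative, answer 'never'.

After txn 1: Inventory=-327

Answer: 1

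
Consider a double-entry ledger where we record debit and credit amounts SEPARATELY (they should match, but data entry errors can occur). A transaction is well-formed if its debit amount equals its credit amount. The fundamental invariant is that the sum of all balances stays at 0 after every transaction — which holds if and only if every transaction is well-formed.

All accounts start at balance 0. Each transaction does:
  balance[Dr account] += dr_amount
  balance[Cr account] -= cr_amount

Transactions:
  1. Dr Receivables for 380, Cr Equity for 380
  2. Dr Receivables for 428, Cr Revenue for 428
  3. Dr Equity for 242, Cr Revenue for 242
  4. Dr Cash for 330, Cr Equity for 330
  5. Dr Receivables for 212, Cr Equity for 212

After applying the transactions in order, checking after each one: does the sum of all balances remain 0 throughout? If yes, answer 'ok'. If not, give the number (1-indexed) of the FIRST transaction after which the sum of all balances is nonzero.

After txn 1: dr=380 cr=380 sum_balances=0
After txn 2: dr=428 cr=428 sum_balances=0
After txn 3: dr=242 cr=242 sum_balances=0
After txn 4: dr=330 cr=330 sum_balances=0
After txn 5: dr=212 cr=212 sum_balances=0

Answer: ok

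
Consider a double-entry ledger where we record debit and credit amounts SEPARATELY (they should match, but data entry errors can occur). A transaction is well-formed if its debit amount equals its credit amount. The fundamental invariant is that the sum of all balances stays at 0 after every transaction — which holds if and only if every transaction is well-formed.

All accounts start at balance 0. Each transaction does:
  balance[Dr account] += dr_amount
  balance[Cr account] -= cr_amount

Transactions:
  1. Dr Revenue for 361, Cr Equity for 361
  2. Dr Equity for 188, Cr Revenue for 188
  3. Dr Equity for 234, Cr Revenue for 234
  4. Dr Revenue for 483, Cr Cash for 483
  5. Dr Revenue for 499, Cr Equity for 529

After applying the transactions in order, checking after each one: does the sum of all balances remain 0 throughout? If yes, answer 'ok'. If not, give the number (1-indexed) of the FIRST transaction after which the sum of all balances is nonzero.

Answer: 5

Derivation:
After txn 1: dr=361 cr=361 sum_balances=0
After txn 2: dr=188 cr=188 sum_balances=0
After txn 3: dr=234 cr=234 sum_balances=0
After txn 4: dr=483 cr=483 sum_balances=0
After txn 5: dr=499 cr=529 sum_balances=-30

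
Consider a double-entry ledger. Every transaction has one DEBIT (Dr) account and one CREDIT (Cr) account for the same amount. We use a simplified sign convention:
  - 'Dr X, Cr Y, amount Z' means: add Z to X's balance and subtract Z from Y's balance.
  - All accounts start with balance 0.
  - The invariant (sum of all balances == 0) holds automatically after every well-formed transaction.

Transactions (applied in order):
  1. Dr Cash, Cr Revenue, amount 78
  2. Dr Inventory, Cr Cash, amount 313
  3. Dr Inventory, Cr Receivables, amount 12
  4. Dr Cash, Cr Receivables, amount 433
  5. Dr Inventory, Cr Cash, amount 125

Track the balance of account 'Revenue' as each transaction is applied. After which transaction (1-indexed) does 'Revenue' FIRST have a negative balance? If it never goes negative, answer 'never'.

Answer: 1

Derivation:
After txn 1: Revenue=-78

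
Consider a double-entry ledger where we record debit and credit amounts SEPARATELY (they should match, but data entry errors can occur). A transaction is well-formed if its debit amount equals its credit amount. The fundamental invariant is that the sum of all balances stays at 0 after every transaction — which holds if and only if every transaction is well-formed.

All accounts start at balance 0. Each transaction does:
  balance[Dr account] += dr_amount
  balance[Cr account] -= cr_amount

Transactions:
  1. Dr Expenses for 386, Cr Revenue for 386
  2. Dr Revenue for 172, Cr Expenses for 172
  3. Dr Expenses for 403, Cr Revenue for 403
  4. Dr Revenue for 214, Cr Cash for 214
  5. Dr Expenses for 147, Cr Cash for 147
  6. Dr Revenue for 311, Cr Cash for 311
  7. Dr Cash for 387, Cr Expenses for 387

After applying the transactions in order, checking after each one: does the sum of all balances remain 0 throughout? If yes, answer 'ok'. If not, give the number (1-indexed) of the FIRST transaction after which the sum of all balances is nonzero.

Answer: ok

Derivation:
After txn 1: dr=386 cr=386 sum_balances=0
After txn 2: dr=172 cr=172 sum_balances=0
After txn 3: dr=403 cr=403 sum_balances=0
After txn 4: dr=214 cr=214 sum_balances=0
After txn 5: dr=147 cr=147 sum_balances=0
After txn 6: dr=311 cr=311 sum_balances=0
After txn 7: dr=387 cr=387 sum_balances=0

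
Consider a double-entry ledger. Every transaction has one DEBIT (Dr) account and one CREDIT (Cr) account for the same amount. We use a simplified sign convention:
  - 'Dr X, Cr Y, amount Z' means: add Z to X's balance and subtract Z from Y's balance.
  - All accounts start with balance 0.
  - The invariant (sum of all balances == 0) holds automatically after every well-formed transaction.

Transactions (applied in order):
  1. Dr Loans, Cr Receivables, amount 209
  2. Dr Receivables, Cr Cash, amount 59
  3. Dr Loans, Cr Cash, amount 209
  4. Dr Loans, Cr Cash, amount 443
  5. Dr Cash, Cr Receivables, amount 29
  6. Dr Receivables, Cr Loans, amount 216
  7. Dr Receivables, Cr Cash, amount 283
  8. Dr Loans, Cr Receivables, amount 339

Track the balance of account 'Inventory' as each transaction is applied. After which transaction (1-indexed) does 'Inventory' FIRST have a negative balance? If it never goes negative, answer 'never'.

After txn 1: Inventory=0
After txn 2: Inventory=0
After txn 3: Inventory=0
After txn 4: Inventory=0
After txn 5: Inventory=0
After txn 6: Inventory=0
After txn 7: Inventory=0
After txn 8: Inventory=0

Answer: never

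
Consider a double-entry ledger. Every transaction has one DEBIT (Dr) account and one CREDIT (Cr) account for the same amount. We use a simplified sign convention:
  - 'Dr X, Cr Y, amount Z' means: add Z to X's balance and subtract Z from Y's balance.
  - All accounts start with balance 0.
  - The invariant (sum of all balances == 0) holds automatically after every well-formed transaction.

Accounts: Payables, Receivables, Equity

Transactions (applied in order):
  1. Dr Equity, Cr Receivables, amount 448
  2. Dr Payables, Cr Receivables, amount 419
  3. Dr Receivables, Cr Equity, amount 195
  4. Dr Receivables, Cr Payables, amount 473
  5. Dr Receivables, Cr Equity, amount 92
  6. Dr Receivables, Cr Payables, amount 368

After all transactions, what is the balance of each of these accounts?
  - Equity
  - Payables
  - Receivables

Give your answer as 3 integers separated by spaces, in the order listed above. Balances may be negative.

Answer: 161 -422 261

Derivation:
After txn 1 (Dr Equity, Cr Receivables, amount 448): Equity=448 Receivables=-448
After txn 2 (Dr Payables, Cr Receivables, amount 419): Equity=448 Payables=419 Receivables=-867
After txn 3 (Dr Receivables, Cr Equity, amount 195): Equity=253 Payables=419 Receivables=-672
After txn 4 (Dr Receivables, Cr Payables, amount 473): Equity=253 Payables=-54 Receivables=-199
After txn 5 (Dr Receivables, Cr Equity, amount 92): Equity=161 Payables=-54 Receivables=-107
After txn 6 (Dr Receivables, Cr Payables, amount 368): Equity=161 Payables=-422 Receivables=261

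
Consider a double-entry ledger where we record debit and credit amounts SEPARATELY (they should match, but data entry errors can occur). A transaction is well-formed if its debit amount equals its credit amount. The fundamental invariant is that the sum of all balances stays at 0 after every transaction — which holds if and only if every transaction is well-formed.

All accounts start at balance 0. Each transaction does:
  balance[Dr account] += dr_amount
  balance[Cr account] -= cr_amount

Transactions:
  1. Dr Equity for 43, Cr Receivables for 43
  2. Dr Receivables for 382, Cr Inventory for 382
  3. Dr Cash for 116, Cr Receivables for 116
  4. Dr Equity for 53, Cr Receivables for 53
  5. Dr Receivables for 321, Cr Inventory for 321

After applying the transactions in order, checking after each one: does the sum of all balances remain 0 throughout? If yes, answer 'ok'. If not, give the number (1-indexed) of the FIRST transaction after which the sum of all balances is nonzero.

Answer: ok

Derivation:
After txn 1: dr=43 cr=43 sum_balances=0
After txn 2: dr=382 cr=382 sum_balances=0
After txn 3: dr=116 cr=116 sum_balances=0
After txn 4: dr=53 cr=53 sum_balances=0
After txn 5: dr=321 cr=321 sum_balances=0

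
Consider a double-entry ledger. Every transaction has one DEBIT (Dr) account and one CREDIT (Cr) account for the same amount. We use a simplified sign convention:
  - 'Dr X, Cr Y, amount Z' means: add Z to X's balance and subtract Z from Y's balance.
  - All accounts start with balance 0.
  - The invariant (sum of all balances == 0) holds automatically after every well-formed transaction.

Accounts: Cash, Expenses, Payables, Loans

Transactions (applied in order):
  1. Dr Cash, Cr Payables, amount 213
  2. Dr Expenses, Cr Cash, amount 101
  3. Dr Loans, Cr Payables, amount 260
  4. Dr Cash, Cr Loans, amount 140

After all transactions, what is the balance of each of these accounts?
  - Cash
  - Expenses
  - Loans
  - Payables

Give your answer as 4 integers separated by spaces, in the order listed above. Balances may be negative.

Answer: 252 101 120 -473

Derivation:
After txn 1 (Dr Cash, Cr Payables, amount 213): Cash=213 Payables=-213
After txn 2 (Dr Expenses, Cr Cash, amount 101): Cash=112 Expenses=101 Payables=-213
After txn 3 (Dr Loans, Cr Payables, amount 260): Cash=112 Expenses=101 Loans=260 Payables=-473
After txn 4 (Dr Cash, Cr Loans, amount 140): Cash=252 Expenses=101 Loans=120 Payables=-473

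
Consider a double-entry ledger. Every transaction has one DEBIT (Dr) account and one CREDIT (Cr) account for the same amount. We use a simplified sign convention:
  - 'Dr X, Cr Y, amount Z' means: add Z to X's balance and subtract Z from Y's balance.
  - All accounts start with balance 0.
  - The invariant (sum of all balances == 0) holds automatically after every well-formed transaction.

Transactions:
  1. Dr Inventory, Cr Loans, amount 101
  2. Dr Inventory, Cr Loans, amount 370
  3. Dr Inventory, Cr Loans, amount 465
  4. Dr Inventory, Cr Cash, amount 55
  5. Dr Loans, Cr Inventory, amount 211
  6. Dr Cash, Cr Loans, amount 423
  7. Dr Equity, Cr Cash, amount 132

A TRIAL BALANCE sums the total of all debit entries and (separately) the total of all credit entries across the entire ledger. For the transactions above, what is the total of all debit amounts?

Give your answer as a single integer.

Answer: 1757

Derivation:
Txn 1: debit+=101
Txn 2: debit+=370
Txn 3: debit+=465
Txn 4: debit+=55
Txn 5: debit+=211
Txn 6: debit+=423
Txn 7: debit+=132
Total debits = 1757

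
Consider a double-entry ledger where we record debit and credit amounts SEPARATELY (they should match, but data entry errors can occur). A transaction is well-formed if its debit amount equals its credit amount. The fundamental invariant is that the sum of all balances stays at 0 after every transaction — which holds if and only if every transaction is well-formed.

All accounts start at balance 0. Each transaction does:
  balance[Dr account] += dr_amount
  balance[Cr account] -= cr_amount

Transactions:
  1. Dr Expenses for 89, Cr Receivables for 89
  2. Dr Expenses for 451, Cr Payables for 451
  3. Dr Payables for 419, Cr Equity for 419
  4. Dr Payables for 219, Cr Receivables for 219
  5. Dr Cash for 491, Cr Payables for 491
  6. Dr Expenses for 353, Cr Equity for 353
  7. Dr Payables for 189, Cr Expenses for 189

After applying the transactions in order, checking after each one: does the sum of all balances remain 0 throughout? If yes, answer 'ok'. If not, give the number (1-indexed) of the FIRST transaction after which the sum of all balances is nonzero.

After txn 1: dr=89 cr=89 sum_balances=0
After txn 2: dr=451 cr=451 sum_balances=0
After txn 3: dr=419 cr=419 sum_balances=0
After txn 4: dr=219 cr=219 sum_balances=0
After txn 5: dr=491 cr=491 sum_balances=0
After txn 6: dr=353 cr=353 sum_balances=0
After txn 7: dr=189 cr=189 sum_balances=0

Answer: ok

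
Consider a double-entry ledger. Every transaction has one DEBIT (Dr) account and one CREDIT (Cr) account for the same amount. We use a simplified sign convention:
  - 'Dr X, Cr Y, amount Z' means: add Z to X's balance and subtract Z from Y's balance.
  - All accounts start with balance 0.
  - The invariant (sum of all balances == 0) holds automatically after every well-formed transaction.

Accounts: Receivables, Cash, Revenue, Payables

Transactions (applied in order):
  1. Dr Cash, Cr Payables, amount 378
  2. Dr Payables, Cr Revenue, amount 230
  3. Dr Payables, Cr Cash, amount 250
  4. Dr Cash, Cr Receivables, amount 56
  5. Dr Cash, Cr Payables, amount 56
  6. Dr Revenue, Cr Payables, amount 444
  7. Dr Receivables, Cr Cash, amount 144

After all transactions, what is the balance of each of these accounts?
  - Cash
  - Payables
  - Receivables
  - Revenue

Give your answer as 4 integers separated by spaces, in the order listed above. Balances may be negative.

Answer: 96 -398 88 214

Derivation:
After txn 1 (Dr Cash, Cr Payables, amount 378): Cash=378 Payables=-378
After txn 2 (Dr Payables, Cr Revenue, amount 230): Cash=378 Payables=-148 Revenue=-230
After txn 3 (Dr Payables, Cr Cash, amount 250): Cash=128 Payables=102 Revenue=-230
After txn 4 (Dr Cash, Cr Receivables, amount 56): Cash=184 Payables=102 Receivables=-56 Revenue=-230
After txn 5 (Dr Cash, Cr Payables, amount 56): Cash=240 Payables=46 Receivables=-56 Revenue=-230
After txn 6 (Dr Revenue, Cr Payables, amount 444): Cash=240 Payables=-398 Receivables=-56 Revenue=214
After txn 7 (Dr Receivables, Cr Cash, amount 144): Cash=96 Payables=-398 Receivables=88 Revenue=214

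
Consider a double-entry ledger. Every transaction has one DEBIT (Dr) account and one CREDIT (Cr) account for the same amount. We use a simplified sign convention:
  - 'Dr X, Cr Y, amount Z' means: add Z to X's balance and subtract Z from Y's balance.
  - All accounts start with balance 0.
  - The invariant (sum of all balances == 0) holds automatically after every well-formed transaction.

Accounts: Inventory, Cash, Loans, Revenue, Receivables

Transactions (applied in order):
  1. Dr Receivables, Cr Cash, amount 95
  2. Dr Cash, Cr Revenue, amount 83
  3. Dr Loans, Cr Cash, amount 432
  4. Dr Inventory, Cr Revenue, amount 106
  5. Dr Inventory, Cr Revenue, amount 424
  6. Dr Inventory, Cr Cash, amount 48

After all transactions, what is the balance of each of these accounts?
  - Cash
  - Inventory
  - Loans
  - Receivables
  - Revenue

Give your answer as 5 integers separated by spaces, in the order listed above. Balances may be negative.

Answer: -492 578 432 95 -613

Derivation:
After txn 1 (Dr Receivables, Cr Cash, amount 95): Cash=-95 Receivables=95
After txn 2 (Dr Cash, Cr Revenue, amount 83): Cash=-12 Receivables=95 Revenue=-83
After txn 3 (Dr Loans, Cr Cash, amount 432): Cash=-444 Loans=432 Receivables=95 Revenue=-83
After txn 4 (Dr Inventory, Cr Revenue, amount 106): Cash=-444 Inventory=106 Loans=432 Receivables=95 Revenue=-189
After txn 5 (Dr Inventory, Cr Revenue, amount 424): Cash=-444 Inventory=530 Loans=432 Receivables=95 Revenue=-613
After txn 6 (Dr Inventory, Cr Cash, amount 48): Cash=-492 Inventory=578 Loans=432 Receivables=95 Revenue=-613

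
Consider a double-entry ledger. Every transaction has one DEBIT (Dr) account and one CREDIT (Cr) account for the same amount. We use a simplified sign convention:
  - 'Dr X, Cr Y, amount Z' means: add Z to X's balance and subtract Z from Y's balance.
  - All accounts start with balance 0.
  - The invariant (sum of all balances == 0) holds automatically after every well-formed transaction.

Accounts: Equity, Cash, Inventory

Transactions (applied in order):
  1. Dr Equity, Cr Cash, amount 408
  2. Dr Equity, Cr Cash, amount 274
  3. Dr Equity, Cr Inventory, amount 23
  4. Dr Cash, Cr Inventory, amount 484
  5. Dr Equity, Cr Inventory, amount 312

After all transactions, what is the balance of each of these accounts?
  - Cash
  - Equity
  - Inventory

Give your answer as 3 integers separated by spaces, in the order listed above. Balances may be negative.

After txn 1 (Dr Equity, Cr Cash, amount 408): Cash=-408 Equity=408
After txn 2 (Dr Equity, Cr Cash, amount 274): Cash=-682 Equity=682
After txn 3 (Dr Equity, Cr Inventory, amount 23): Cash=-682 Equity=705 Inventory=-23
After txn 4 (Dr Cash, Cr Inventory, amount 484): Cash=-198 Equity=705 Inventory=-507
After txn 5 (Dr Equity, Cr Inventory, amount 312): Cash=-198 Equity=1017 Inventory=-819

Answer: -198 1017 -819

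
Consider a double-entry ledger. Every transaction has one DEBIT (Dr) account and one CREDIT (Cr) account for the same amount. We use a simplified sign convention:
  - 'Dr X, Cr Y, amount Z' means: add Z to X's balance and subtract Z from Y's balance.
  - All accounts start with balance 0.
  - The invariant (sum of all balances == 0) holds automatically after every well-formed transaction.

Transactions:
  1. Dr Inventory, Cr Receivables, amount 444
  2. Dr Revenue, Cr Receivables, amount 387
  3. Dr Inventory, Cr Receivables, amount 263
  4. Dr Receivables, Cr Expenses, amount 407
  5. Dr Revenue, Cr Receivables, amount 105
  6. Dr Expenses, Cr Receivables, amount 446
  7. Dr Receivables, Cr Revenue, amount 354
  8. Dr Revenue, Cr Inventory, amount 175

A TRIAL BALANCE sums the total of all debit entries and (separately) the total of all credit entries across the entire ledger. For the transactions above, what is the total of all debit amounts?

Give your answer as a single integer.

Txn 1: debit+=444
Txn 2: debit+=387
Txn 3: debit+=263
Txn 4: debit+=407
Txn 5: debit+=105
Txn 6: debit+=446
Txn 7: debit+=354
Txn 8: debit+=175
Total debits = 2581

Answer: 2581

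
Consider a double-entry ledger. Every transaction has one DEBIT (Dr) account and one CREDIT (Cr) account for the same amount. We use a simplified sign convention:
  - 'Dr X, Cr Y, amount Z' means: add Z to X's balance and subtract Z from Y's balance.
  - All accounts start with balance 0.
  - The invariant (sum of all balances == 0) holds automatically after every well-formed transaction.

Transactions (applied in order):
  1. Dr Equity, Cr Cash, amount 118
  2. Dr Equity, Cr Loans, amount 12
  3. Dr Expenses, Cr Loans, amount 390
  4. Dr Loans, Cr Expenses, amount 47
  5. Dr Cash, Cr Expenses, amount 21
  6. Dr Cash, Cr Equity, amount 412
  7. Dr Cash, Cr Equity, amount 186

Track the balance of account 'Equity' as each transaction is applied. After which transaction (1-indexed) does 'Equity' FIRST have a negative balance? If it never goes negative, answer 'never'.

After txn 1: Equity=118
After txn 2: Equity=130
After txn 3: Equity=130
After txn 4: Equity=130
After txn 5: Equity=130
After txn 6: Equity=-282

Answer: 6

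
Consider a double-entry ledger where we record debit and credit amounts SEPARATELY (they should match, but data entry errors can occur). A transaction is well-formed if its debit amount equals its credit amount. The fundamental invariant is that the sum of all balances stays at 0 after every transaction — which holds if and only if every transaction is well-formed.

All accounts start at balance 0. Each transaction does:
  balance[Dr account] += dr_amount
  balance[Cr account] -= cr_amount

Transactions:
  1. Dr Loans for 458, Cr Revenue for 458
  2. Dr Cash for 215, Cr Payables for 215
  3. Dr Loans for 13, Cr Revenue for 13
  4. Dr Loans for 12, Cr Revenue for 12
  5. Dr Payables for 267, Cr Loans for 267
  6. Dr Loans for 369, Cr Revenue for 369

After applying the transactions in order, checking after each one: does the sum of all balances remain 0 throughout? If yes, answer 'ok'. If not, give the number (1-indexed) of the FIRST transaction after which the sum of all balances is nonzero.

After txn 1: dr=458 cr=458 sum_balances=0
After txn 2: dr=215 cr=215 sum_balances=0
After txn 3: dr=13 cr=13 sum_balances=0
After txn 4: dr=12 cr=12 sum_balances=0
After txn 5: dr=267 cr=267 sum_balances=0
After txn 6: dr=369 cr=369 sum_balances=0

Answer: ok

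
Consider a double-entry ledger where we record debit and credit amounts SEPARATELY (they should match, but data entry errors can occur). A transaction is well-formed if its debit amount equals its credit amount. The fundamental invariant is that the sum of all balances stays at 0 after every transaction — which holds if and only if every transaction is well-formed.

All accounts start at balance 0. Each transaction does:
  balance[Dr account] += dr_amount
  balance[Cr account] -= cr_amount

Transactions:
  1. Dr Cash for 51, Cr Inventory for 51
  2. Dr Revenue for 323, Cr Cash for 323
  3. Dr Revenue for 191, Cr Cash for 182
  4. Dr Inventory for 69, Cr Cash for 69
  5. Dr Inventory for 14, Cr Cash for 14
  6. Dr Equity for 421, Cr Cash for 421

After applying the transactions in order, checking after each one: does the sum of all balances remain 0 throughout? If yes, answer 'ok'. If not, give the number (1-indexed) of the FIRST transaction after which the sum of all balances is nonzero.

Answer: 3

Derivation:
After txn 1: dr=51 cr=51 sum_balances=0
After txn 2: dr=323 cr=323 sum_balances=0
After txn 3: dr=191 cr=182 sum_balances=9
After txn 4: dr=69 cr=69 sum_balances=9
After txn 5: dr=14 cr=14 sum_balances=9
After txn 6: dr=421 cr=421 sum_balances=9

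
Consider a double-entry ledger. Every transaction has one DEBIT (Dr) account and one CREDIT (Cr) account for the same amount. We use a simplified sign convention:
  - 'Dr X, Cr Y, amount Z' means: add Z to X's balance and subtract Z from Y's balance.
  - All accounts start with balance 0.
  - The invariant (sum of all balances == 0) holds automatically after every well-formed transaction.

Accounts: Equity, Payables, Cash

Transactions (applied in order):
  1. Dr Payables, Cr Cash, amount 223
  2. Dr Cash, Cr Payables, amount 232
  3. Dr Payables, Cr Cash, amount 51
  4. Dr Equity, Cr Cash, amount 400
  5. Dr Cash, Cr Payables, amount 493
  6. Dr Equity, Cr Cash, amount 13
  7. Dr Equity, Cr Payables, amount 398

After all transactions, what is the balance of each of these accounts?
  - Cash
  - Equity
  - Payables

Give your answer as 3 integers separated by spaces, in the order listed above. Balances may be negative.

Answer: 38 811 -849

Derivation:
After txn 1 (Dr Payables, Cr Cash, amount 223): Cash=-223 Payables=223
After txn 2 (Dr Cash, Cr Payables, amount 232): Cash=9 Payables=-9
After txn 3 (Dr Payables, Cr Cash, amount 51): Cash=-42 Payables=42
After txn 4 (Dr Equity, Cr Cash, amount 400): Cash=-442 Equity=400 Payables=42
After txn 5 (Dr Cash, Cr Payables, amount 493): Cash=51 Equity=400 Payables=-451
After txn 6 (Dr Equity, Cr Cash, amount 13): Cash=38 Equity=413 Payables=-451
After txn 7 (Dr Equity, Cr Payables, amount 398): Cash=38 Equity=811 Payables=-849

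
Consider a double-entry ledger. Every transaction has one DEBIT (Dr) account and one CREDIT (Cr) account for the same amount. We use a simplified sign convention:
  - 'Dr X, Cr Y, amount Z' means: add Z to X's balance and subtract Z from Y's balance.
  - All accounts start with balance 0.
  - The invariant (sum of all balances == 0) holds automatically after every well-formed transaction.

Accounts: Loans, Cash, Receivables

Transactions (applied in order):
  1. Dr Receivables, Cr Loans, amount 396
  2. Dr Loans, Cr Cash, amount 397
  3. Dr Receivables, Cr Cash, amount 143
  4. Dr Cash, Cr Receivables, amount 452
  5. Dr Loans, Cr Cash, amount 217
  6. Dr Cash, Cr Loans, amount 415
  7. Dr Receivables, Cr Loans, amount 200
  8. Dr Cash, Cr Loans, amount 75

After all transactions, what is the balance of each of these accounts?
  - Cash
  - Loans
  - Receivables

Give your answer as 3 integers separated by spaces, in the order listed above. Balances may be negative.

Answer: 185 -472 287

Derivation:
After txn 1 (Dr Receivables, Cr Loans, amount 396): Loans=-396 Receivables=396
After txn 2 (Dr Loans, Cr Cash, amount 397): Cash=-397 Loans=1 Receivables=396
After txn 3 (Dr Receivables, Cr Cash, amount 143): Cash=-540 Loans=1 Receivables=539
After txn 4 (Dr Cash, Cr Receivables, amount 452): Cash=-88 Loans=1 Receivables=87
After txn 5 (Dr Loans, Cr Cash, amount 217): Cash=-305 Loans=218 Receivables=87
After txn 6 (Dr Cash, Cr Loans, amount 415): Cash=110 Loans=-197 Receivables=87
After txn 7 (Dr Receivables, Cr Loans, amount 200): Cash=110 Loans=-397 Receivables=287
After txn 8 (Dr Cash, Cr Loans, amount 75): Cash=185 Loans=-472 Receivables=287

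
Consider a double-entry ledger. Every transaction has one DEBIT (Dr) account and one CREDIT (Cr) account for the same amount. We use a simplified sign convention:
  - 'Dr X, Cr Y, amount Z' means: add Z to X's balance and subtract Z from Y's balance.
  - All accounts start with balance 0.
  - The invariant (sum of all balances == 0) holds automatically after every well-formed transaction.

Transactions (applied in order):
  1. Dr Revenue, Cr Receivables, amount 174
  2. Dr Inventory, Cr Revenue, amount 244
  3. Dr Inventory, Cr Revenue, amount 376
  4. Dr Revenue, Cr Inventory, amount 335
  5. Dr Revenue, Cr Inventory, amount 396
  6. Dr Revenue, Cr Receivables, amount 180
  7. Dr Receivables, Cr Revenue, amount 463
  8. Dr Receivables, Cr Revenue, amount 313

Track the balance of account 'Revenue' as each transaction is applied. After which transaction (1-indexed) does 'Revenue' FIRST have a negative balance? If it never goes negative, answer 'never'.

After txn 1: Revenue=174
After txn 2: Revenue=-70

Answer: 2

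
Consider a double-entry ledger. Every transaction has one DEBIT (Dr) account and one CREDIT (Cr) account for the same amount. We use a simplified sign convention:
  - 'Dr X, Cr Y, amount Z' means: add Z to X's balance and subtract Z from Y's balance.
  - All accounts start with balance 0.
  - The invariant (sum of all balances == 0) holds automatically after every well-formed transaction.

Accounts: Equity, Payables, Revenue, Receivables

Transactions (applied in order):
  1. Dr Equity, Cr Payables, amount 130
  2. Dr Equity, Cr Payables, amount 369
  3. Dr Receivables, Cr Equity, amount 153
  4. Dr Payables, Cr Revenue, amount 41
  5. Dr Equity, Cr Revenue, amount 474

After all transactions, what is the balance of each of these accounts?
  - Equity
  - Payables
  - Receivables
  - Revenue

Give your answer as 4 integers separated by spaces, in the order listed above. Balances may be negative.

After txn 1 (Dr Equity, Cr Payables, amount 130): Equity=130 Payables=-130
After txn 2 (Dr Equity, Cr Payables, amount 369): Equity=499 Payables=-499
After txn 3 (Dr Receivables, Cr Equity, amount 153): Equity=346 Payables=-499 Receivables=153
After txn 4 (Dr Payables, Cr Revenue, amount 41): Equity=346 Payables=-458 Receivables=153 Revenue=-41
After txn 5 (Dr Equity, Cr Revenue, amount 474): Equity=820 Payables=-458 Receivables=153 Revenue=-515

Answer: 820 -458 153 -515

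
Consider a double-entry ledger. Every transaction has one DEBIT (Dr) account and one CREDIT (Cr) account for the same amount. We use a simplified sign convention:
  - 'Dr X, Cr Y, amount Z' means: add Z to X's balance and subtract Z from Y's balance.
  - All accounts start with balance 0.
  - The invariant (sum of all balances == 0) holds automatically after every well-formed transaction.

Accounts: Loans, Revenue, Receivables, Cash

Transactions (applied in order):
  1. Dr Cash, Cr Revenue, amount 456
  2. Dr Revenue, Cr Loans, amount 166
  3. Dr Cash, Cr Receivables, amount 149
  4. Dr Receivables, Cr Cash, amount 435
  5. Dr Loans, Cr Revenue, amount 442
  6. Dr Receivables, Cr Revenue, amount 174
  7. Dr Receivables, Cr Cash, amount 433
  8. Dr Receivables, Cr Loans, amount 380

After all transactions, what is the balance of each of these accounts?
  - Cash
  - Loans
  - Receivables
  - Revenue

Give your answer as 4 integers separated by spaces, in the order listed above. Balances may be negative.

Answer: -263 -104 1273 -906

Derivation:
After txn 1 (Dr Cash, Cr Revenue, amount 456): Cash=456 Revenue=-456
After txn 2 (Dr Revenue, Cr Loans, amount 166): Cash=456 Loans=-166 Revenue=-290
After txn 3 (Dr Cash, Cr Receivables, amount 149): Cash=605 Loans=-166 Receivables=-149 Revenue=-290
After txn 4 (Dr Receivables, Cr Cash, amount 435): Cash=170 Loans=-166 Receivables=286 Revenue=-290
After txn 5 (Dr Loans, Cr Revenue, amount 442): Cash=170 Loans=276 Receivables=286 Revenue=-732
After txn 6 (Dr Receivables, Cr Revenue, amount 174): Cash=170 Loans=276 Receivables=460 Revenue=-906
After txn 7 (Dr Receivables, Cr Cash, amount 433): Cash=-263 Loans=276 Receivables=893 Revenue=-906
After txn 8 (Dr Receivables, Cr Loans, amount 380): Cash=-263 Loans=-104 Receivables=1273 Revenue=-906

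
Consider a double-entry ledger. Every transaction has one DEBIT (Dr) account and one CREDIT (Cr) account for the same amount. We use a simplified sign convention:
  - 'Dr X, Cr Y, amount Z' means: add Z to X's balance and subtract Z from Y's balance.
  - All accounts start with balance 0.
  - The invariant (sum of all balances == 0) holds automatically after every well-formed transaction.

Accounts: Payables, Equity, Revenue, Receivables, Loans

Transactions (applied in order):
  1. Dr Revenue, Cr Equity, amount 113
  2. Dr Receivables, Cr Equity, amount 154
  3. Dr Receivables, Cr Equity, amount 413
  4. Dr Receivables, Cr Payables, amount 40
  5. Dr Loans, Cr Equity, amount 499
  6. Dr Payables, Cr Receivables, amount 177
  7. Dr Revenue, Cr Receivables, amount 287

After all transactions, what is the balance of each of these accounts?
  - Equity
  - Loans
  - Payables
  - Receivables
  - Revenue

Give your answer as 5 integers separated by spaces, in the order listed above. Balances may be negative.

After txn 1 (Dr Revenue, Cr Equity, amount 113): Equity=-113 Revenue=113
After txn 2 (Dr Receivables, Cr Equity, amount 154): Equity=-267 Receivables=154 Revenue=113
After txn 3 (Dr Receivables, Cr Equity, amount 413): Equity=-680 Receivables=567 Revenue=113
After txn 4 (Dr Receivables, Cr Payables, amount 40): Equity=-680 Payables=-40 Receivables=607 Revenue=113
After txn 5 (Dr Loans, Cr Equity, amount 499): Equity=-1179 Loans=499 Payables=-40 Receivables=607 Revenue=113
After txn 6 (Dr Payables, Cr Receivables, amount 177): Equity=-1179 Loans=499 Payables=137 Receivables=430 Revenue=113
After txn 7 (Dr Revenue, Cr Receivables, amount 287): Equity=-1179 Loans=499 Payables=137 Receivables=143 Revenue=400

Answer: -1179 499 137 143 400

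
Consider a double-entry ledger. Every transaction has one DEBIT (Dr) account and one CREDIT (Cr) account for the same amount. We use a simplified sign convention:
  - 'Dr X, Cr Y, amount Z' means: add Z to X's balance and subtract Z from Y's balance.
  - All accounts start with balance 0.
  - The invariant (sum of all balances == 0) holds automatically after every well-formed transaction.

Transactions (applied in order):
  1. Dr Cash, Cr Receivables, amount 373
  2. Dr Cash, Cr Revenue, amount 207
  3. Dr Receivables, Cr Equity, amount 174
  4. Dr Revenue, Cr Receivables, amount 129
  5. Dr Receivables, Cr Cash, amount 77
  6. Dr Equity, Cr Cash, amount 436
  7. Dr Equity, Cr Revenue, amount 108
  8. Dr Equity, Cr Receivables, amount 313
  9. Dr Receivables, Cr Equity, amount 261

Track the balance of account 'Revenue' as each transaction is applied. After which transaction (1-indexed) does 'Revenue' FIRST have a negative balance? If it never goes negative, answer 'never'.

After txn 1: Revenue=0
After txn 2: Revenue=-207

Answer: 2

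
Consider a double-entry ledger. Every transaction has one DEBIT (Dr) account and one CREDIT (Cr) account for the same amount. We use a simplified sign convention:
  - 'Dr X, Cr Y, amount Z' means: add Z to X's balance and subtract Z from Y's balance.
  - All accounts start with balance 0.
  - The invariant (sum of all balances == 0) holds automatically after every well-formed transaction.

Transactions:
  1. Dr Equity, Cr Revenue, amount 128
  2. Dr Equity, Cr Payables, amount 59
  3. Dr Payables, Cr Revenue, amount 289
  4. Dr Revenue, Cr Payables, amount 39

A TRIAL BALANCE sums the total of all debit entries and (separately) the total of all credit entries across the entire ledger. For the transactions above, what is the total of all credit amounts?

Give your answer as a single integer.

Txn 1: credit+=128
Txn 2: credit+=59
Txn 3: credit+=289
Txn 4: credit+=39
Total credits = 515

Answer: 515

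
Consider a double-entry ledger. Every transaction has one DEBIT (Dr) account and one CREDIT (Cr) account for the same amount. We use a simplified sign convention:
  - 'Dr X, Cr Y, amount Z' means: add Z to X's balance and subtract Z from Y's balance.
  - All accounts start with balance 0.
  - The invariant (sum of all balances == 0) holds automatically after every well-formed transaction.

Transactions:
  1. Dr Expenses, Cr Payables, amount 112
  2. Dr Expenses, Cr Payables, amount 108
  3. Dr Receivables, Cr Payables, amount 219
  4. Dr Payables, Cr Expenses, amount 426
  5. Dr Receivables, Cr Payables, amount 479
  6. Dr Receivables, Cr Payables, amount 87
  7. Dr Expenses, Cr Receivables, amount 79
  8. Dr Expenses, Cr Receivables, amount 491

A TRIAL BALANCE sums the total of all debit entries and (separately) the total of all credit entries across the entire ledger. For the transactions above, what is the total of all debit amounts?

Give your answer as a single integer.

Answer: 2001

Derivation:
Txn 1: debit+=112
Txn 2: debit+=108
Txn 3: debit+=219
Txn 4: debit+=426
Txn 5: debit+=479
Txn 6: debit+=87
Txn 7: debit+=79
Txn 8: debit+=491
Total debits = 2001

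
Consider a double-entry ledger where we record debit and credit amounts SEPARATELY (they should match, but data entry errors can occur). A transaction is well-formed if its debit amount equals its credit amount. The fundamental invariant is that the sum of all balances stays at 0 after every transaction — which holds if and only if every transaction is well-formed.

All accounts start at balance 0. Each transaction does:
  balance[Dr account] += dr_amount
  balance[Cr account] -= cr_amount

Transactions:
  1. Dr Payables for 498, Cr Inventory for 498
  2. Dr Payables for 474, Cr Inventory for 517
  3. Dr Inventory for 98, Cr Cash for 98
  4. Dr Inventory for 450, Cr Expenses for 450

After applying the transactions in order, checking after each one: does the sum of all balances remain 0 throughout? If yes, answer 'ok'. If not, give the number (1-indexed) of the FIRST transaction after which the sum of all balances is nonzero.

Answer: 2

Derivation:
After txn 1: dr=498 cr=498 sum_balances=0
After txn 2: dr=474 cr=517 sum_balances=-43
After txn 3: dr=98 cr=98 sum_balances=-43
After txn 4: dr=450 cr=450 sum_balances=-43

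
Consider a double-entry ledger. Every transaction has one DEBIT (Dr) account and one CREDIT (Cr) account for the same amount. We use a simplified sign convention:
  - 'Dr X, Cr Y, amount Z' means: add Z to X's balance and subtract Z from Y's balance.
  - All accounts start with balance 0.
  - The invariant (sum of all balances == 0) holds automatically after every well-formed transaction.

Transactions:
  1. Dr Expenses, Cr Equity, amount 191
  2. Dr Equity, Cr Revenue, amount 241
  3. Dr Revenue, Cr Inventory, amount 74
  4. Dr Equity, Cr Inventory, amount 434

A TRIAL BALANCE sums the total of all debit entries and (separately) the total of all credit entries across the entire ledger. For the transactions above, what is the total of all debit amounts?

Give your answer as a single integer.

Answer: 940

Derivation:
Txn 1: debit+=191
Txn 2: debit+=241
Txn 3: debit+=74
Txn 4: debit+=434
Total debits = 940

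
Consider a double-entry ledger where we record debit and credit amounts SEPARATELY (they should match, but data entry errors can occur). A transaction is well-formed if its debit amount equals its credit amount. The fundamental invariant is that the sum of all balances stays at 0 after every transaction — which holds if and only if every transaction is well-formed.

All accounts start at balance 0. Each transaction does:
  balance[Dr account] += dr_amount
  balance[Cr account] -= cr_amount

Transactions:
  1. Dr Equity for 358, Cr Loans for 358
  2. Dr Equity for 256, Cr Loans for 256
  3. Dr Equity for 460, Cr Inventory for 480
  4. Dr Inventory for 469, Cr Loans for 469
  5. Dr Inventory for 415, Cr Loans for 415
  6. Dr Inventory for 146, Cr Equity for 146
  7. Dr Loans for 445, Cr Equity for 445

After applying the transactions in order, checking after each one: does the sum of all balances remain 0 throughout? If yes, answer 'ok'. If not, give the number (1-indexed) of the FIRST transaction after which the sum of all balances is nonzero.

Answer: 3

Derivation:
After txn 1: dr=358 cr=358 sum_balances=0
After txn 2: dr=256 cr=256 sum_balances=0
After txn 3: dr=460 cr=480 sum_balances=-20
After txn 4: dr=469 cr=469 sum_balances=-20
After txn 5: dr=415 cr=415 sum_balances=-20
After txn 6: dr=146 cr=146 sum_balances=-20
After txn 7: dr=445 cr=445 sum_balances=-20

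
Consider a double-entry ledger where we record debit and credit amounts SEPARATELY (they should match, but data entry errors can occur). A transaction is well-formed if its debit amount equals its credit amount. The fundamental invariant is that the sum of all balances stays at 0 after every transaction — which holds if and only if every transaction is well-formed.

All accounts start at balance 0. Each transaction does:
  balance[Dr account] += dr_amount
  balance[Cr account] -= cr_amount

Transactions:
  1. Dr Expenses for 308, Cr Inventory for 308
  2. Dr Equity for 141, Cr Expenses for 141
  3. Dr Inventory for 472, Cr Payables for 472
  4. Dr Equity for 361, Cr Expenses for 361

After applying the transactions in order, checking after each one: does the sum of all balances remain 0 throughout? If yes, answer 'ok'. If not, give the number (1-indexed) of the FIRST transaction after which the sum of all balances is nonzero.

After txn 1: dr=308 cr=308 sum_balances=0
After txn 2: dr=141 cr=141 sum_balances=0
After txn 3: dr=472 cr=472 sum_balances=0
After txn 4: dr=361 cr=361 sum_balances=0

Answer: ok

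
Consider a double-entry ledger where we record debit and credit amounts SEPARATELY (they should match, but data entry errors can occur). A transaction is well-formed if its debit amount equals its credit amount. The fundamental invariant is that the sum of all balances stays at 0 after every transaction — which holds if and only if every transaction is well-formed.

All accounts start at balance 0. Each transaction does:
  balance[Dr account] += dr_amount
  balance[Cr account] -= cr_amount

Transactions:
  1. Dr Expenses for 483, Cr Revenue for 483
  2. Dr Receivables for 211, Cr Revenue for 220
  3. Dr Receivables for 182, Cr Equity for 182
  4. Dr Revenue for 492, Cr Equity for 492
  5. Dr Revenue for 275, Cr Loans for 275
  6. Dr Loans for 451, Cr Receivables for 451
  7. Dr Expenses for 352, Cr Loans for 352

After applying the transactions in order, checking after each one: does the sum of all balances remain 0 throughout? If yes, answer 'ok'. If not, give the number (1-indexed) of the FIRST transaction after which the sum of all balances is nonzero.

Answer: 2

Derivation:
After txn 1: dr=483 cr=483 sum_balances=0
After txn 2: dr=211 cr=220 sum_balances=-9
After txn 3: dr=182 cr=182 sum_balances=-9
After txn 4: dr=492 cr=492 sum_balances=-9
After txn 5: dr=275 cr=275 sum_balances=-9
After txn 6: dr=451 cr=451 sum_balances=-9
After txn 7: dr=352 cr=352 sum_balances=-9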